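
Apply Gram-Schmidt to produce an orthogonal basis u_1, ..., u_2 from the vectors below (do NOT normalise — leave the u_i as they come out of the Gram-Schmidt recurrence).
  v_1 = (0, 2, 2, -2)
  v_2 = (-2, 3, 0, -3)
Orthogonal basis:
  u_1 = (0, 2, 2, -2)
  u_2 = (-2, 1, -2, -1)

Apply the Gram-Schmidt recurrence
  u_1 = v_1
  u_i = v_i − Σ_{j<i} ((v_i · u_j) / (u_j · u_j)) · u_j.

Step by step this gives:
  u_1 = (0, 2, 2, -2)
  u_2 = (-2, 1, -2, -1)

Orthogonality check:
  u_2 · u_1 = 0 (should be 0)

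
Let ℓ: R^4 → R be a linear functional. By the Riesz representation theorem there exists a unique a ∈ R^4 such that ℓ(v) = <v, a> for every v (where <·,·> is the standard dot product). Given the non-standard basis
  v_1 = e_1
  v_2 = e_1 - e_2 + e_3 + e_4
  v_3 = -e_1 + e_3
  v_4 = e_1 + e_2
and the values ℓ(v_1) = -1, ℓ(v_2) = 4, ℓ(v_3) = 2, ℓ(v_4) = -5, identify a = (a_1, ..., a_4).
a = (-1, -4, 1, 0)

Write a = (a_1, ..., a_4) in the standard basis. For each basis vector v_i, ℓ(v_i) = <v_i, a> is a linear equation in the a_j's. Collect the n equations into a matrix system V a = ℓ, where row i of V is v_i (expressed in the standard basis). Since V is invertible (lower-triangular with 1s on the diagonal, up to permutation), solve by back-substitution:
  V =
[[1, 0, 0, 0],
 [1, -1, 1, 1],
 [-1, 0, 1, 0],
 [1, 1, 0, 0]]
  V a = (-1, 4, 2, -5)
Solving gives a = (-1, -4, 1, 0).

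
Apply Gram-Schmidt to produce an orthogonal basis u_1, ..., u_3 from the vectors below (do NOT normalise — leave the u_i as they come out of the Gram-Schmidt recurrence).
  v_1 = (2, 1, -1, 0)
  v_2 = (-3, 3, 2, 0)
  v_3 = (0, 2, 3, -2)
Orthogonal basis:
  u_1 = (2, 1, -1, 0)
  u_2 = (-4/3, 23/6, 7/6, 0)
  u_3 = (125/107, -25/107, 225/107, -2)

Apply the Gram-Schmidt recurrence
  u_1 = v_1
  u_i = v_i − Σ_{j<i} ((v_i · u_j) / (u_j · u_j)) · u_j.

Step by step this gives:
  u_1 = (2, 1, -1, 0)
  u_2 = (-4/3, 23/6, 7/6, 0)
  u_3 = (125/107, -25/107, 225/107, -2)

Orthogonality check:
  u_2 · u_1 = 0 (should be 0)
  u_3 · u_1 = 0 (should be 0)
  u_3 · u_2 = 0 (should be 0)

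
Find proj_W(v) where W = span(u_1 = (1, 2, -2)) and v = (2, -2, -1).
proj_W(v) = (0, 0, 0)

Set up U = [u_1 | ... | u_1] ∈ R^(3×1). The projector onto W = col(U) is P = U (U^T U)^(-1) U^T.
Compute U^T U =
  [9],
and U^T v = (0).
Solve U^T U · c = U^T v for the coefficients: c = (0). The projection is proj_W(v) = U c.
Check: (v - proj_W(v)) · u_1 = 0  (should be 0).
Result: proj_W(v) = (0, 0, 0).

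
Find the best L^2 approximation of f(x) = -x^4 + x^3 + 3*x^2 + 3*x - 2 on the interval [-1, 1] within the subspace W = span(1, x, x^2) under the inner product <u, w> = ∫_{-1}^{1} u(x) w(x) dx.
g(x) = 15*x^2/7 + 18*x/5 - 67/35

The best approximation g ∈ W is the orthogonal projection of f onto W. Writing g = a_0 + a_1 x + a_2 x^2, the coefficients solve the normal equations G · a = b where
  G_{ij} = <φ_i, φ_j> and b_i = <f, φ_i>, with φ_0 = 1, φ_1 = x, φ_2 = x^2.
G =
  [2, 0, 2/3]
  [0, 2/3, 0]
  [2/3, 0, 2/5],
b = (-12/5, 12/5, -44/105).
Solving gives a_0 = -67/35, a_1 = 18/5, a_2 = 15/7, so
  g(x) = 15*x^2/7 + 18*x/5 - 67/35.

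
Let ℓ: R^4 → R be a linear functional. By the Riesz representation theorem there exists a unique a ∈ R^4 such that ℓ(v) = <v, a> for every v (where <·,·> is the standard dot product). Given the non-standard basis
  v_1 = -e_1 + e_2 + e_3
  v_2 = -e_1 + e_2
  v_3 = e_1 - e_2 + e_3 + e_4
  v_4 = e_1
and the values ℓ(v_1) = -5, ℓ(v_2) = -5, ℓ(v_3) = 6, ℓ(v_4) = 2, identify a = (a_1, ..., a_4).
a = (2, -3, 0, 1)

Write a = (a_1, ..., a_4) in the standard basis. For each basis vector v_i, ℓ(v_i) = <v_i, a> is a linear equation in the a_j's. Collect the n equations into a matrix system V a = ℓ, where row i of V is v_i (expressed in the standard basis). Since V is invertible (lower-triangular with 1s on the diagonal, up to permutation), solve by back-substitution:
  V =
[[-1, 1, 1, 0],
 [-1, 1, 0, 0],
 [1, -1, 1, 1],
 [1, 0, 0, 0]]
  V a = (-5, -5, 6, 2)
Solving gives a = (2, -3, 0, 1).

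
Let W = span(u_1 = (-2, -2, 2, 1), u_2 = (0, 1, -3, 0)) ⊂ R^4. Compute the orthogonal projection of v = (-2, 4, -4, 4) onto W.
proj_W(v) = (-16/11, 8/11, -56/11, 8/11)

Set up U = [u_1 | ... | u_2] ∈ R^(4×2). The projector onto W = col(U) is P = U (U^T U)^(-1) U^T.
Compute U^T U =
  [13, -8]
  [-8, 10],
and U^T v = (-8, 16).
Solve U^T U · c = U^T v for the coefficients: c = (8/11, 24/11). The projection is proj_W(v) = U c.
Check: (v - proj_W(v)) · u_1 = 0  (should be 0).
Check: (v - proj_W(v)) · u_2 = 0  (should be 0).
Result: proj_W(v) = (-16/11, 8/11, -56/11, 8/11).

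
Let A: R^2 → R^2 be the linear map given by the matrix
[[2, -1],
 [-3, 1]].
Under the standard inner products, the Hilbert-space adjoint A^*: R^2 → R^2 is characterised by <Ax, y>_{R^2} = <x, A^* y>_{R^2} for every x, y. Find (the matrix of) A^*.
A^* = A^T =
[[2, -3],
 [-1, 1]]

For real matrices with standard dot products, the defining identity <Ax, y> = <x, A^* y> gives (Ax)^T y = x^T (A^*) y, i.e. x^T A^T y = x^T (A^*) y. Since this holds for all x, y, we must have A^* = A^T. Therefore
A^* =
[[2, -3],
 [-1, 1]].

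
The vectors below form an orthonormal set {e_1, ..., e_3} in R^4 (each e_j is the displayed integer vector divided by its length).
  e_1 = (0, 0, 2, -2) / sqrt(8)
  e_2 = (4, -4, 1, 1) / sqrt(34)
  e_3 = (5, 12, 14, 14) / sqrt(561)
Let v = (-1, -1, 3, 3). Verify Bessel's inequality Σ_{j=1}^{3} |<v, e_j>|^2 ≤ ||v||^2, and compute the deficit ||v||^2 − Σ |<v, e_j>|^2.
Σ |<v, e_j>|^2 = 299/33; ||v||^2 = 20; deficit = 361/33

Write each e_j = u_j / sqrt(<u_j, u_j>) where u_j is the displayed integer vector. Then <v, e_j> = <v, u_j> / sqrt(<u_j, u_j>), so |<v, e_j>|^2 = <v, u_j>^2 / <u_j, u_j>.
Coefficients: <v, e_1> = 0/sqrt(8), <v, e_2> = 6/sqrt(34), <v, e_3> = 67/sqrt(561).
Square and sum: Σ |<v, e_j>|^2 = 299/33.
Compute ||v||^2 = v·v = 20.
Deficit = 20 − 299/33 = 361/33 ≥ 0, confirming Bessel's inequality. (The deficit equals ||v − Σ <v,e_j> e_j||^2, the squared distance from v to span{e_j}.)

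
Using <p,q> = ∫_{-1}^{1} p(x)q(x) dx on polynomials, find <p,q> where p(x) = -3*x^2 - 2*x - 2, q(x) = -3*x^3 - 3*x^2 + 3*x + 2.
<p,q> = -6

Expand the product: p(x)·q(x) = 9*x^5 + 15*x^4 + 3*x^3 - 6*x^2 - 10*x - 4.
∫_{-1}^{1} of each monomial x^k gives [2/(k+1) if k even, 0 if k odd]. Integrating term-by-term (or equivalently evaluating the antiderivative F(x) = 3*x^6/2 + 3*x^5 + 3*x^4/4 - 2*x^3 - 5*x^2 - 4*x at the endpoints):
  F(1) − F(−1) = -23/4 − (1/4) = -6.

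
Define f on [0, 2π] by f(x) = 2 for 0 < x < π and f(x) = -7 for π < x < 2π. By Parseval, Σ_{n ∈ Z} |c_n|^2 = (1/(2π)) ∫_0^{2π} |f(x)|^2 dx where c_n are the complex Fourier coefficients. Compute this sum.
Σ |c_n|^2 = 53/2

Parseval equates the L^2 energy of f (normalised by 1/(2π)) with the ℓ^2 sum of its Fourier coefficients: (1/(2π)) ∫_0^{2π} |f|^2 = Σ |c_n|^2.
Compute the left side: (1/(2π)) [∫_0^π 2^2 dx + ∫_π^{2π} (-7)^2 dx] = (1/(2π)) · (4π + 49π) = (4 + 49)/2 = 53/2.
So Σ_{n ∈ Z} |c_n|^2 = 53/2.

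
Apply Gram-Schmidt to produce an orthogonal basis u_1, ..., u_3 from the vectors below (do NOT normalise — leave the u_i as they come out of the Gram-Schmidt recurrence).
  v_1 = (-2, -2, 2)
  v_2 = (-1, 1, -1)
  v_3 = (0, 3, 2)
Orthogonal basis:
  u_1 = (-2, -2, 2)
  u_2 = (-4/3, 2/3, -2/3)
  u_3 = (0, 5/2, 5/2)

Apply the Gram-Schmidt recurrence
  u_1 = v_1
  u_i = v_i − Σ_{j<i} ((v_i · u_j) / (u_j · u_j)) · u_j.

Step by step this gives:
  u_1 = (-2, -2, 2)
  u_2 = (-4/3, 2/3, -2/3)
  u_3 = (0, 5/2, 5/2)

Orthogonality check:
  u_2 · u_1 = 0 (should be 0)
  u_3 · u_1 = 0 (should be 0)
  u_3 · u_2 = 0 (should be 0)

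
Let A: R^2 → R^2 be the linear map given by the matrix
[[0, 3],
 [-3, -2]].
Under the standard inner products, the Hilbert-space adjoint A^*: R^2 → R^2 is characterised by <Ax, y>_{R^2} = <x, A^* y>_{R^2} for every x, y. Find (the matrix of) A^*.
A^* = A^T =
[[0, -3],
 [3, -2]]

For real matrices with standard dot products, the defining identity <Ax, y> = <x, A^* y> gives (Ax)^T y = x^T (A^*) y, i.e. x^T A^T y = x^T (A^*) y. Since this holds for all x, y, we must have A^* = A^T. Therefore
A^* =
[[0, -3],
 [3, -2]].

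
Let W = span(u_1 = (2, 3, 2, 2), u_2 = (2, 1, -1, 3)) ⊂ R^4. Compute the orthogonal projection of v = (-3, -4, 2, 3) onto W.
proj_W(v) = (-62/97, -118/97, -199/194, -99/194)

Set up U = [u_1 | ... | u_2] ∈ R^(4×2). The projector onto W = col(U) is P = U (U^T U)^(-1) U^T.
Compute U^T U =
  [21, 11]
  [11, 15],
and U^T v = (-8, -3).
Solve U^T U · c = U^T v for the coefficients: c = (-87/194, 25/194). The projection is proj_W(v) = U c.
Check: (v - proj_W(v)) · u_1 = 0  (should be 0).
Check: (v - proj_W(v)) · u_2 = 0  (should be 0).
Result: proj_W(v) = (-62/97, -118/97, -199/194, -99/194).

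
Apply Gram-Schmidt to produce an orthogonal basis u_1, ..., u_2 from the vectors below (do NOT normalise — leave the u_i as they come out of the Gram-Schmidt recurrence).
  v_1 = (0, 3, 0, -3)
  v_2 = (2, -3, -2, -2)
Orthogonal basis:
  u_1 = (0, 3, 0, -3)
  u_2 = (2, -5/2, -2, -5/2)

Apply the Gram-Schmidt recurrence
  u_1 = v_1
  u_i = v_i − Σ_{j<i} ((v_i · u_j) / (u_j · u_j)) · u_j.

Step by step this gives:
  u_1 = (0, 3, 0, -3)
  u_2 = (2, -5/2, -2, -5/2)

Orthogonality check:
  u_2 · u_1 = 0 (should be 0)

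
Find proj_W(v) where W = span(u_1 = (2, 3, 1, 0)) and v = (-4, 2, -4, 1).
proj_W(v) = (-6/7, -9/7, -3/7, 0)

Set up U = [u_1 | ... | u_1] ∈ R^(4×1). The projector onto W = col(U) is P = U (U^T U)^(-1) U^T.
Compute U^T U =
  [14],
and U^T v = (-6).
Solve U^T U · c = U^T v for the coefficients: c = (-3/7). The projection is proj_W(v) = U c.
Check: (v - proj_W(v)) · u_1 = 0  (should be 0).
Result: proj_W(v) = (-6/7, -9/7, -3/7, 0).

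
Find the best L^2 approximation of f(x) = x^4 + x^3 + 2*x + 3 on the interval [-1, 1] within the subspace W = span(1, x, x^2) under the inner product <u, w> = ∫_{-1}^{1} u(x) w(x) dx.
g(x) = 6*x^2/7 + 13*x/5 + 102/35

The best approximation g ∈ W is the orthogonal projection of f onto W. Writing g = a_0 + a_1 x + a_2 x^2, the coefficients solve the normal equations G · a = b where
  G_{ij} = <φ_i, φ_j> and b_i = <f, φ_i>, with φ_0 = 1, φ_1 = x, φ_2 = x^2.
G =
  [2, 0, 2/3]
  [0, 2/3, 0]
  [2/3, 0, 2/5],
b = (32/5, 26/15, 16/7).
Solving gives a_0 = 102/35, a_1 = 13/5, a_2 = 6/7, so
  g(x) = 6*x^2/7 + 13*x/5 + 102/35.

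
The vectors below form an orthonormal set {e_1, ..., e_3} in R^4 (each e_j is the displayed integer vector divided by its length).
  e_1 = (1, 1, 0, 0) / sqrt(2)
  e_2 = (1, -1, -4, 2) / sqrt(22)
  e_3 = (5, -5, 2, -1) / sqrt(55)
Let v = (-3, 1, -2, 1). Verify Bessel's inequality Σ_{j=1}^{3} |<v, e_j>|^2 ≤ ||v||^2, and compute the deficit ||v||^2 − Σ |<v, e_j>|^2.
Σ |<v, e_j>|^2 = 15; ||v||^2 = 15; deficit = 0

Write each e_j = u_j / sqrt(<u_j, u_j>) where u_j is the displayed integer vector. Then <v, e_j> = <v, u_j> / sqrt(<u_j, u_j>), so |<v, e_j>|^2 = <v, u_j>^2 / <u_j, u_j>.
Coefficients: <v, e_1> = -2/sqrt(2), <v, e_2> = 6/sqrt(22), <v, e_3> = -25/sqrt(55).
Square and sum: Σ |<v, e_j>|^2 = 15.
Compute ||v||^2 = v·v = 15.
Deficit = 15 − 15 = 0 ≥ 0, confirming Bessel's inequality. (The deficit equals ||v − Σ <v,e_j> e_j||^2, the squared distance from v to span{e_j}.)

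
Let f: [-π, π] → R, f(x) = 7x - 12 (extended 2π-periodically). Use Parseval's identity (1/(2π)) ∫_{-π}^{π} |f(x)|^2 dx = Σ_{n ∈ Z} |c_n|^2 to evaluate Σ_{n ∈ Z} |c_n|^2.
Σ |c_n|^2 = 49π^2/3 + 144

Expand and integrate term by term over [-π, π]:
  ∫ (7x)^2 dx = 49·(2π^3/3); ∫ 2·7·(-12)·x dx = 0 (odd integrand); ∫ (-12)^2 dx = 144·2π.
So (1/(2π)) ∫_{-π}^{π} (7x - 12)^2 dx = 49π^2/3 + 144 = 49π^2/3 + 144.
Parseval ⇒ Σ |c_n|^2 = 49π^2/3 + 144.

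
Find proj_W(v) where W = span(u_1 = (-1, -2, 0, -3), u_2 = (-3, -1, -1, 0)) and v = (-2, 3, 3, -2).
proj_W(v) = (8/129, -34/129, 10/129, -22/43)

Set up U = [u_1 | ... | u_2] ∈ R^(4×2). The projector onto W = col(U) is P = U (U^T U)^(-1) U^T.
Compute U^T U =
  [14, 5]
  [5, 11],
and U^T v = (2, 0).
Solve U^T U · c = U^T v for the coefficients: c = (22/129, -10/129). The projection is proj_W(v) = U c.
Check: (v - proj_W(v)) · u_1 = 0  (should be 0).
Check: (v - proj_W(v)) · u_2 = 0  (should be 0).
Result: proj_W(v) = (8/129, -34/129, 10/129, -22/43).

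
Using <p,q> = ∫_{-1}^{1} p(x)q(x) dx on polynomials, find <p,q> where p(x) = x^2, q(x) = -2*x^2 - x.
<p,q> = -4/5

Expand the product: p(x)·q(x) = -2*x^4 - x^3.
∫_{-1}^{1} of each monomial x^k gives [2/(k+1) if k even, 0 if k odd]. Integrating term-by-term (or equivalently evaluating the antiderivative F(x) = -2*x^5/5 - x^4/4 at the endpoints):
  F(1) − F(−1) = -13/20 − (3/20) = -4/5.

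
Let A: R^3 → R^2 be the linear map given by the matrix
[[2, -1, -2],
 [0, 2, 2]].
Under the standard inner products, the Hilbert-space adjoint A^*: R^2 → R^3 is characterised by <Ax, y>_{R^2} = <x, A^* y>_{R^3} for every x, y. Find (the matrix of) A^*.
A^* = A^T =
[[2, 0],
 [-1, 2],
 [-2, 2]]

For real matrices with standard dot products, the defining identity <Ax, y> = <x, A^* y> gives (Ax)^T y = x^T (A^*) y, i.e. x^T A^T y = x^T (A^*) y. Since this holds for all x, y, we must have A^* = A^T. Therefore
A^* =
[[2, 0],
 [-1, 2],
 [-2, 2]].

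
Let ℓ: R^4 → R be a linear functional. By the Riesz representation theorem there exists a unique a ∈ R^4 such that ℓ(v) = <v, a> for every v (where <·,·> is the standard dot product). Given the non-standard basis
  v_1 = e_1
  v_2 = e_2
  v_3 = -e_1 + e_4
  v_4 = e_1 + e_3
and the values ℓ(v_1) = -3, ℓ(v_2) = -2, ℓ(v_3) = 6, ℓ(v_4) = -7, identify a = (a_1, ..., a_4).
a = (-3, -2, -4, 3)

Write a = (a_1, ..., a_4) in the standard basis. For each basis vector v_i, ℓ(v_i) = <v_i, a> is a linear equation in the a_j's. Collect the n equations into a matrix system V a = ℓ, where row i of V is v_i (expressed in the standard basis). Since V is invertible (lower-triangular with 1s on the diagonal, up to permutation), solve by back-substitution:
  V =
[[1, 0, 0, 0],
 [0, 1, 0, 0],
 [-1, 0, 0, 1],
 [1, 0, 1, 0]]
  V a = (-3, -2, 6, -7)
Solving gives a = (-3, -2, -4, 3).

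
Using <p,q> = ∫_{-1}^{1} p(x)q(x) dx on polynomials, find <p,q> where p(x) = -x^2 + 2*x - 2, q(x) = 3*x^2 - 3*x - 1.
<p,q> = -68/15

Expand the product: p(x)·q(x) = -3*x^4 + 9*x^3 - 11*x^2 + 4*x + 2.
∫_{-1}^{1} of each monomial x^k gives [2/(k+1) if k even, 0 if k odd]. Integrating term-by-term (or equivalently evaluating the antiderivative F(x) = -3*x^5/5 + 9*x^4/4 - 11*x^3/3 + 2*x^2 + 2*x at the endpoints):
  F(1) − F(−1) = 119/60 − (391/60) = -68/15.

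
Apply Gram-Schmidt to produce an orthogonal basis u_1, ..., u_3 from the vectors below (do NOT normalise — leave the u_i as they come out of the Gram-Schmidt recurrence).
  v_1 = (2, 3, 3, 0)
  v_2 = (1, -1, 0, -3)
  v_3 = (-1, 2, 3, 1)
Orthogonal basis:
  u_1 = (2, 3, 3, 0)
  u_2 = (12/11, -19/22, 3/22, -3)
  u_3 = (-396/241, -48/241, 312/241, -116/241)

Apply the Gram-Schmidt recurrence
  u_1 = v_1
  u_i = v_i − Σ_{j<i} ((v_i · u_j) / (u_j · u_j)) · u_j.

Step by step this gives:
  u_1 = (2, 3, 3, 0)
  u_2 = (12/11, -19/22, 3/22, -3)
  u_3 = (-396/241, -48/241, 312/241, -116/241)

Orthogonality check:
  u_2 · u_1 = 0 (should be 0)
  u_3 · u_1 = 0 (should be 0)
  u_3 · u_2 = 0 (should be 0)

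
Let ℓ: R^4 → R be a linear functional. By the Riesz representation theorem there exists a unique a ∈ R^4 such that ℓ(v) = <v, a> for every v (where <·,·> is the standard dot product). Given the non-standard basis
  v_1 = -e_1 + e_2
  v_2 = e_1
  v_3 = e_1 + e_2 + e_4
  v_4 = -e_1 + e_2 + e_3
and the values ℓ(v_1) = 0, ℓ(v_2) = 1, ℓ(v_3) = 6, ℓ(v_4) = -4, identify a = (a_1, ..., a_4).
a = (1, 1, -4, 4)

Write a = (a_1, ..., a_4) in the standard basis. For each basis vector v_i, ℓ(v_i) = <v_i, a> is a linear equation in the a_j's. Collect the n equations into a matrix system V a = ℓ, where row i of V is v_i (expressed in the standard basis). Since V is invertible (lower-triangular with 1s on the diagonal, up to permutation), solve by back-substitution:
  V =
[[-1, 1, 0, 0],
 [1, 0, 0, 0],
 [1, 1, 0, 1],
 [-1, 1, 1, 0]]
  V a = (0, 1, 6, -4)
Solving gives a = (1, 1, -4, 4).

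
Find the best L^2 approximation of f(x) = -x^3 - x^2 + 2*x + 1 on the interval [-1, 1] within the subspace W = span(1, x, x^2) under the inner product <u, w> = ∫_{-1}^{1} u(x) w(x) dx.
g(x) = -x^2 + 7*x/5 + 1

The best approximation g ∈ W is the orthogonal projection of f onto W. Writing g = a_0 + a_1 x + a_2 x^2, the coefficients solve the normal equations G · a = b where
  G_{ij} = <φ_i, φ_j> and b_i = <f, φ_i>, with φ_0 = 1, φ_1 = x, φ_2 = x^2.
G =
  [2, 0, 2/3]
  [0, 2/3, 0]
  [2/3, 0, 2/5],
b = (4/3, 14/15, 4/15).
Solving gives a_0 = 1, a_1 = 7/5, a_2 = -1, so
  g(x) = -x^2 + 7*x/5 + 1.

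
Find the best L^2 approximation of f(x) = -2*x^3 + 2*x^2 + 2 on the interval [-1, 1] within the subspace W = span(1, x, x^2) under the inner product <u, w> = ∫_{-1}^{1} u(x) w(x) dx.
g(x) = 2*x^2 - 6*x/5 + 2

The best approximation g ∈ W is the orthogonal projection of f onto W. Writing g = a_0 + a_1 x + a_2 x^2, the coefficients solve the normal equations G · a = b where
  G_{ij} = <φ_i, φ_j> and b_i = <f, φ_i>, with φ_0 = 1, φ_1 = x, φ_2 = x^2.
G =
  [2, 0, 2/3]
  [0, 2/3, 0]
  [2/3, 0, 2/5],
b = (16/3, -4/5, 32/15).
Solving gives a_0 = 2, a_1 = -6/5, a_2 = 2, so
  g(x) = 2*x^2 - 6*x/5 + 2.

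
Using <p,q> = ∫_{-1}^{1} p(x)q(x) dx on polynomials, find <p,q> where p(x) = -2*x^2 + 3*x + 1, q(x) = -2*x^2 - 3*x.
<p,q> = -86/15

Expand the product: p(x)·q(x) = 4*x^4 - 11*x^2 - 3*x.
∫_{-1}^{1} of each monomial x^k gives [2/(k+1) if k even, 0 if k odd]. Integrating term-by-term (or equivalently evaluating the antiderivative F(x) = 4*x^5/5 - 11*x^3/3 - 3*x^2/2 at the endpoints):
  F(1) − F(−1) = -131/30 − (41/30) = -86/15.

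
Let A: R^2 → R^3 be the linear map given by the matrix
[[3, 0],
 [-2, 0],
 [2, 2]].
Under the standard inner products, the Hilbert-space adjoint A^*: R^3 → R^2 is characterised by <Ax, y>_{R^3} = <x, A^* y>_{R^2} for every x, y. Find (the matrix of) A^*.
A^* = A^T =
[[3, -2, 2],
 [0, 0, 2]]

For real matrices with standard dot products, the defining identity <Ax, y> = <x, A^* y> gives (Ax)^T y = x^T (A^*) y, i.e. x^T A^T y = x^T (A^*) y. Since this holds for all x, y, we must have A^* = A^T. Therefore
A^* =
[[3, -2, 2],
 [0, 0, 2]].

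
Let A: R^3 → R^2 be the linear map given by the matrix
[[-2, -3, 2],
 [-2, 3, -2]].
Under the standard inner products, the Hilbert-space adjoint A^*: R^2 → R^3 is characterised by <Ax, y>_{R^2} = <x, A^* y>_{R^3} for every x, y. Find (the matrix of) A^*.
A^* = A^T =
[[-2, -2],
 [-3, 3],
 [2, -2]]

For real matrices with standard dot products, the defining identity <Ax, y> = <x, A^* y> gives (Ax)^T y = x^T (A^*) y, i.e. x^T A^T y = x^T (A^*) y. Since this holds for all x, y, we must have A^* = A^T. Therefore
A^* =
[[-2, -2],
 [-3, 3],
 [2, -2]].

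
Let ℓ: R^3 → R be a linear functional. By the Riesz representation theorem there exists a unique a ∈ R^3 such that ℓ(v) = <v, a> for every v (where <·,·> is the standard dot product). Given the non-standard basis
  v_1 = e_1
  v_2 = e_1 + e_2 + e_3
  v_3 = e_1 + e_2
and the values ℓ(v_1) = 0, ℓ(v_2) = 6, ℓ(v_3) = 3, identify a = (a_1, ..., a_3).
a = (0, 3, 3)

Write a = (a_1, ..., a_3) in the standard basis. For each basis vector v_i, ℓ(v_i) = <v_i, a> is a linear equation in the a_j's. Collect the n equations into a matrix system V a = ℓ, where row i of V is v_i (expressed in the standard basis). Since V is invertible (lower-triangular with 1s on the diagonal, up to permutation), solve by back-substitution:
  V =
[[1, 0, 0],
 [1, 1, 1],
 [1, 1, 0]]
  V a = (0, 6, 3)
Solving gives a = (0, 3, 3).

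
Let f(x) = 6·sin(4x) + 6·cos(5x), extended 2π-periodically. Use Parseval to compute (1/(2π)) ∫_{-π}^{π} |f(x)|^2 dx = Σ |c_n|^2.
Σ |c_n|^2 = 36

Expand |f|^2 and use orthogonality of {sin(nx), cos(mx)} on [-π, π]:
  ∫_{-π}^{π} sin(nx)^2 dx = π, ∫ cos(mx)^2 dx = π, and cross terms integrate to 0.
So ∫_{-π}^{π} f(x)^2 dx = 6^2 · π + 6^2 · π = (36 + 36)π.
Divide by 2π: (36 + 36)/2 = 36.
By Parseval, this equals Σ |c_n|^2.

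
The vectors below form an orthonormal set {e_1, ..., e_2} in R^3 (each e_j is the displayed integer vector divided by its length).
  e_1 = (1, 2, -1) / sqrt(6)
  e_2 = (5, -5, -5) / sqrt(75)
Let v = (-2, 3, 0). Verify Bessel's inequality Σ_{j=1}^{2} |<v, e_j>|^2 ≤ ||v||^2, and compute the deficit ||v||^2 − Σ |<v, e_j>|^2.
Σ |<v, e_j>|^2 = 11; ||v||^2 = 13; deficit = 2

Write each e_j = u_j / sqrt(<u_j, u_j>) where u_j is the displayed integer vector. Then <v, e_j> = <v, u_j> / sqrt(<u_j, u_j>), so |<v, e_j>|^2 = <v, u_j>^2 / <u_j, u_j>.
Coefficients: <v, e_1> = 4/sqrt(6), <v, e_2> = -25/sqrt(75).
Square and sum: Σ |<v, e_j>|^2 = 11.
Compute ||v||^2 = v·v = 13.
Deficit = 13 − 11 = 2 ≥ 0, confirming Bessel's inequality. (The deficit equals ||v − Σ <v,e_j> e_j||^2, the squared distance from v to span{e_j}.)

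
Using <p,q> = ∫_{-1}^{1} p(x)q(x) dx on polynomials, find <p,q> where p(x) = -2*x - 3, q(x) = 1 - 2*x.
<p,q> = -10/3

Expand the product: p(x)·q(x) = 4*x^2 + 4*x - 3.
∫_{-1}^{1} of each monomial x^k gives [2/(k+1) if k even, 0 if k odd]. Integrating term-by-term (or equivalently evaluating the antiderivative F(x) = 4*x^3/3 + 2*x^2 - 3*x at the endpoints):
  F(1) − F(−1) = 1/3 − (11/3) = -10/3.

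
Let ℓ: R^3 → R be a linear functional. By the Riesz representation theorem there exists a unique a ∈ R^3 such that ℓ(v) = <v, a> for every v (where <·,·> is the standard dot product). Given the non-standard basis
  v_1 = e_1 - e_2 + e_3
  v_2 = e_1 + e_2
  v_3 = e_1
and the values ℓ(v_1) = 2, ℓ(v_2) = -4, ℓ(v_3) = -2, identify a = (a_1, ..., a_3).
a = (-2, -2, 2)

Write a = (a_1, ..., a_3) in the standard basis. For each basis vector v_i, ℓ(v_i) = <v_i, a> is a linear equation in the a_j's. Collect the n equations into a matrix system V a = ℓ, where row i of V is v_i (expressed in the standard basis). Since V is invertible (lower-triangular with 1s on the diagonal, up to permutation), solve by back-substitution:
  V =
[[1, -1, 1],
 [1, 1, 0],
 [1, 0, 0]]
  V a = (2, -4, -2)
Solving gives a = (-2, -2, 2).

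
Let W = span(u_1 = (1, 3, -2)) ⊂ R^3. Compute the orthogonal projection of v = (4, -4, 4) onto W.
proj_W(v) = (-8/7, -24/7, 16/7)

Set up U = [u_1 | ... | u_1] ∈ R^(3×1). The projector onto W = col(U) is P = U (U^T U)^(-1) U^T.
Compute U^T U =
  [14],
and U^T v = (-16).
Solve U^T U · c = U^T v for the coefficients: c = (-8/7). The projection is proj_W(v) = U c.
Check: (v - proj_W(v)) · u_1 = 0  (should be 0).
Result: proj_W(v) = (-8/7, -24/7, 16/7).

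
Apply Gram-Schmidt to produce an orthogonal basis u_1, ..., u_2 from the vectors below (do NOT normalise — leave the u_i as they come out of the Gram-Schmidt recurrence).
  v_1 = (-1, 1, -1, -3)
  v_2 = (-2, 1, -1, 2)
Orthogonal basis:
  u_1 = (-1, 1, -1, -3)
  u_2 = (-13/6, 7/6, -7/6, 3/2)

Apply the Gram-Schmidt recurrence
  u_1 = v_1
  u_i = v_i − Σ_{j<i} ((v_i · u_j) / (u_j · u_j)) · u_j.

Step by step this gives:
  u_1 = (-1, 1, -1, -3)
  u_2 = (-13/6, 7/6, -7/6, 3/2)

Orthogonality check:
  u_2 · u_1 = 0 (should be 0)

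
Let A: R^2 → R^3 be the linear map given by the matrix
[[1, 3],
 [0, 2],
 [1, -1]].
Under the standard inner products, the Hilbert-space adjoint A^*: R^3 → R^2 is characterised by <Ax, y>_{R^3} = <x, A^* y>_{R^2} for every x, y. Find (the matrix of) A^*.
A^* = A^T =
[[1, 0, 1],
 [3, 2, -1]]

For real matrices with standard dot products, the defining identity <Ax, y> = <x, A^* y> gives (Ax)^T y = x^T (A^*) y, i.e. x^T A^T y = x^T (A^*) y. Since this holds for all x, y, we must have A^* = A^T. Therefore
A^* =
[[1, 0, 1],
 [3, 2, -1]].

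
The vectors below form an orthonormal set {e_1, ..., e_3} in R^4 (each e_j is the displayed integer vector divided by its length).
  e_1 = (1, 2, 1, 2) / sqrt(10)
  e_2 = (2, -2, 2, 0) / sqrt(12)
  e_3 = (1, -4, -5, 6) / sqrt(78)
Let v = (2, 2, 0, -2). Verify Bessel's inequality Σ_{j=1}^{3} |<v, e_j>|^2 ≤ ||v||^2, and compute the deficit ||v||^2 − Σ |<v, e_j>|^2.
Σ |<v, e_j>|^2 = 296/65; ||v||^2 = 12; deficit = 484/65

Write each e_j = u_j / sqrt(<u_j, u_j>) where u_j is the displayed integer vector. Then <v, e_j> = <v, u_j> / sqrt(<u_j, u_j>), so |<v, e_j>|^2 = <v, u_j>^2 / <u_j, u_j>.
Coefficients: <v, e_1> = 2/sqrt(10), <v, e_2> = 0/sqrt(12), <v, e_3> = -18/sqrt(78).
Square and sum: Σ |<v, e_j>|^2 = 296/65.
Compute ||v||^2 = v·v = 12.
Deficit = 12 − 296/65 = 484/65 ≥ 0, confirming Bessel's inequality. (The deficit equals ||v − Σ <v,e_j> e_j||^2, the squared distance from v to span{e_j}.)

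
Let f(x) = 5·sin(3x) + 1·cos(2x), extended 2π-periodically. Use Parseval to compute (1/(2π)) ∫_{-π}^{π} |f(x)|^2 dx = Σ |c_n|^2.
Σ |c_n|^2 = 13

Expand |f|^2 and use orthogonality of {sin(nx), cos(mx)} on [-π, π]:
  ∫_{-π}^{π} sin(nx)^2 dx = π, ∫ cos(mx)^2 dx = π, and cross terms integrate to 0.
So ∫_{-π}^{π} f(x)^2 dx = 5^2 · π + 1^2 · π = (25 + 1)π.
Divide by 2π: (25 + 1)/2 = 13.
By Parseval, this equals Σ |c_n|^2.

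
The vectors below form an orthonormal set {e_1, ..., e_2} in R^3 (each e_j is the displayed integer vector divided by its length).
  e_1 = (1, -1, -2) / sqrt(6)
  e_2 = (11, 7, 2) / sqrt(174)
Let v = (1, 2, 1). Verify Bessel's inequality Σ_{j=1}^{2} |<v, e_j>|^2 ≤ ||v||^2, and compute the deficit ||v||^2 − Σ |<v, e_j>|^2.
Σ |<v, e_j>|^2 = 165/29; ||v||^2 = 6; deficit = 9/29

Write each e_j = u_j / sqrt(<u_j, u_j>) where u_j is the displayed integer vector. Then <v, e_j> = <v, u_j> / sqrt(<u_j, u_j>), so |<v, e_j>|^2 = <v, u_j>^2 / <u_j, u_j>.
Coefficients: <v, e_1> = -3/sqrt(6), <v, e_2> = 27/sqrt(174).
Square and sum: Σ |<v, e_j>|^2 = 165/29.
Compute ||v||^2 = v·v = 6.
Deficit = 6 − 165/29 = 9/29 ≥ 0, confirming Bessel's inequality. (The deficit equals ||v − Σ <v,e_j> e_j||^2, the squared distance from v to span{e_j}.)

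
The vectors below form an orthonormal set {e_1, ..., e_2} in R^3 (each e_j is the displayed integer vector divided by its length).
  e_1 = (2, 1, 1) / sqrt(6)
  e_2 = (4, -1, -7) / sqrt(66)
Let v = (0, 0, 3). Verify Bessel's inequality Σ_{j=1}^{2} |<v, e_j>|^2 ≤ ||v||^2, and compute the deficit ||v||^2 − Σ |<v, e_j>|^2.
Σ |<v, e_j>|^2 = 90/11; ||v||^2 = 9; deficit = 9/11

Write each e_j = u_j / sqrt(<u_j, u_j>) where u_j is the displayed integer vector. Then <v, e_j> = <v, u_j> / sqrt(<u_j, u_j>), so |<v, e_j>|^2 = <v, u_j>^2 / <u_j, u_j>.
Coefficients: <v, e_1> = 3/sqrt(6), <v, e_2> = -21/sqrt(66).
Square and sum: Σ |<v, e_j>|^2 = 90/11.
Compute ||v||^2 = v·v = 9.
Deficit = 9 − 90/11 = 9/11 ≥ 0, confirming Bessel's inequality. (The deficit equals ||v − Σ <v,e_j> e_j||^2, the squared distance from v to span{e_j}.)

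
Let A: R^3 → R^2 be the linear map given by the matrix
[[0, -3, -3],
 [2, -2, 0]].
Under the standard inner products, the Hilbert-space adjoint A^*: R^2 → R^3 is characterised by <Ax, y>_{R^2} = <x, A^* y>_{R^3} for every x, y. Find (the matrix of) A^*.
A^* = A^T =
[[0, 2],
 [-3, -2],
 [-3, 0]]

For real matrices with standard dot products, the defining identity <Ax, y> = <x, A^* y> gives (Ax)^T y = x^T (A^*) y, i.e. x^T A^T y = x^T (A^*) y. Since this holds for all x, y, we must have A^* = A^T. Therefore
A^* =
[[0, 2],
 [-3, -2],
 [-3, 0]].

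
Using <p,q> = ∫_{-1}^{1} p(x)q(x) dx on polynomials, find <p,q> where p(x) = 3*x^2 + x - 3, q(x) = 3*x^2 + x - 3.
<p,q> = 154/15

Expand the product: p(x)·q(x) = 9*x^4 + 6*x^3 - 17*x^2 - 6*x + 9.
∫_{-1}^{1} of each monomial x^k gives [2/(k+1) if k even, 0 if k odd]. Integrating term-by-term (or equivalently evaluating the antiderivative F(x) = 9*x^5/5 + 3*x^4/2 - 17*x^3/3 - 3*x^2 + 9*x at the endpoints):
  F(1) − F(−1) = 109/30 − (-199/30) = 154/15.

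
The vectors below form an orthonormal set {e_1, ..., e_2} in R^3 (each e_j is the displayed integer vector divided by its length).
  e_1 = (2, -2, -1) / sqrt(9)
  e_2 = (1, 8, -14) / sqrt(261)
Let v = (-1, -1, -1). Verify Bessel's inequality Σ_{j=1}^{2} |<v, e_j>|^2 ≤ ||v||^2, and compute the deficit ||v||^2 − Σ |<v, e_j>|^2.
Σ |<v, e_j>|^2 = 6/29; ||v||^2 = 3; deficit = 81/29

Write each e_j = u_j / sqrt(<u_j, u_j>) where u_j is the displayed integer vector. Then <v, e_j> = <v, u_j> / sqrt(<u_j, u_j>), so |<v, e_j>|^2 = <v, u_j>^2 / <u_j, u_j>.
Coefficients: <v, e_1> = 1/sqrt(9), <v, e_2> = 5/sqrt(261).
Square and sum: Σ |<v, e_j>|^2 = 6/29.
Compute ||v||^2 = v·v = 3.
Deficit = 3 − 6/29 = 81/29 ≥ 0, confirming Bessel's inequality. (The deficit equals ||v − Σ <v,e_j> e_j||^2, the squared distance from v to span{e_j}.)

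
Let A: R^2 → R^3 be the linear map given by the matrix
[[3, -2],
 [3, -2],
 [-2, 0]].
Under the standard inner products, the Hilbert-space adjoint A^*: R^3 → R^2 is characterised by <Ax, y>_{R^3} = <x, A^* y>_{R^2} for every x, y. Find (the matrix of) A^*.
A^* = A^T =
[[3, 3, -2],
 [-2, -2, 0]]

For real matrices with standard dot products, the defining identity <Ax, y> = <x, A^* y> gives (Ax)^T y = x^T (A^*) y, i.e. x^T A^T y = x^T (A^*) y. Since this holds for all x, y, we must have A^* = A^T. Therefore
A^* =
[[3, 3, -2],
 [-2, -2, 0]].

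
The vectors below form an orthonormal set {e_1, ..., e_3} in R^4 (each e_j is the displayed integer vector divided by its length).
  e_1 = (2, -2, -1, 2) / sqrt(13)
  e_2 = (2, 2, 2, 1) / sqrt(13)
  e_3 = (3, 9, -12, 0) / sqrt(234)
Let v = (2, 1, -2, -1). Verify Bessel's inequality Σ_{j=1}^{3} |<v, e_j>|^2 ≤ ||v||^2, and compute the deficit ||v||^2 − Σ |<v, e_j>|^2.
Σ |<v, e_j>|^2 = 179/26; ||v||^2 = 10; deficit = 81/26

Write each e_j = u_j / sqrt(<u_j, u_j>) where u_j is the displayed integer vector. Then <v, e_j> = <v, u_j> / sqrt(<u_j, u_j>), so |<v, e_j>|^2 = <v, u_j>^2 / <u_j, u_j>.
Coefficients: <v, e_1> = 2/sqrt(13), <v, e_2> = 1/sqrt(13), <v, e_3> = 39/sqrt(234).
Square and sum: Σ |<v, e_j>|^2 = 179/26.
Compute ||v||^2 = v·v = 10.
Deficit = 10 − 179/26 = 81/26 ≥ 0, confirming Bessel's inequality. (The deficit equals ||v − Σ <v,e_j> e_j||^2, the squared distance from v to span{e_j}.)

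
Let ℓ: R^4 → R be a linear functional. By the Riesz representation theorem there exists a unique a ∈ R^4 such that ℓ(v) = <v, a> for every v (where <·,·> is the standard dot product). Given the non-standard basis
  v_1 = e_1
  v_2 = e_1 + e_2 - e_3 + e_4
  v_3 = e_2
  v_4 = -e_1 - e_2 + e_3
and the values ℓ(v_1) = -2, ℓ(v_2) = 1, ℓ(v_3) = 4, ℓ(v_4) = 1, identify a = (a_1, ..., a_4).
a = (-2, 4, 3, 2)

Write a = (a_1, ..., a_4) in the standard basis. For each basis vector v_i, ℓ(v_i) = <v_i, a> is a linear equation in the a_j's. Collect the n equations into a matrix system V a = ℓ, where row i of V is v_i (expressed in the standard basis). Since V is invertible (lower-triangular with 1s on the diagonal, up to permutation), solve by back-substitution:
  V =
[[1, 0, 0, 0],
 [1, 1, -1, 1],
 [0, 1, 0, 0],
 [-1, -1, 1, 0]]
  V a = (-2, 1, 4, 1)
Solving gives a = (-2, 4, 3, 2).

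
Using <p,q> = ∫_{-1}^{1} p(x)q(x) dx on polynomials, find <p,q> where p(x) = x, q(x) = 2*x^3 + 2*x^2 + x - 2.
<p,q> = 22/15

Expand the product: p(x)·q(x) = 2*x^4 + 2*x^3 + x^2 - 2*x.
∫_{-1}^{1} of each monomial x^k gives [2/(k+1) if k even, 0 if k odd]. Integrating term-by-term (or equivalently evaluating the antiderivative F(x) = 2*x^5/5 + x^4/2 + x^3/3 - x^2 at the endpoints):
  F(1) − F(−1) = 7/30 − (-37/30) = 22/15.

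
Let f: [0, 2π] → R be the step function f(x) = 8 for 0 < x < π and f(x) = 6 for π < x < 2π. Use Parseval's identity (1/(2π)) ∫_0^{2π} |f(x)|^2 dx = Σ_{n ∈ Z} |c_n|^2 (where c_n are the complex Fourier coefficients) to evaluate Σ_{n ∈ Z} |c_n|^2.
Σ |c_n|^2 = 50

Parseval equates the L^2 energy of f (normalised by 1/(2π)) with the ℓ^2 sum of its Fourier coefficients: (1/(2π)) ∫_0^{2π} |f|^2 = Σ |c_n|^2.
Compute the left side: (1/(2π)) [∫_0^π 8^2 dx + ∫_π^{2π} 6^2 dx] = (1/(2π)) · (64π + 36π) = (64 + 36)/2 = 50.
So Σ_{n ∈ Z} |c_n|^2 = 50.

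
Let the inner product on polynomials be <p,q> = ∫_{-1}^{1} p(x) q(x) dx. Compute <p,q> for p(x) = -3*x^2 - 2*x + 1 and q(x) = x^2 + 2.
<p,q> = -8/15

Expand the product: p(x)·q(x) = -3*x^4 - 2*x^3 - 5*x^2 - 4*x + 2.
∫_{-1}^{1} of each monomial x^k gives [2/(k+1) if k even, 0 if k odd]. Integrating term-by-term (or equivalently evaluating the antiderivative F(x) = -3*x^5/5 - x^4/2 - 5*x^3/3 - 2*x^2 + 2*x at the endpoints):
  F(1) − F(−1) = -83/30 − (-67/30) = -8/15.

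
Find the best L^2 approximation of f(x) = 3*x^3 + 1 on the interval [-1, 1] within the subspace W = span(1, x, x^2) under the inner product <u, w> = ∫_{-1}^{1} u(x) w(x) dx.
g(x) = 9*x/5 + 1

The best approximation g ∈ W is the orthogonal projection of f onto W. Writing g = a_0 + a_1 x + a_2 x^2, the coefficients solve the normal equations G · a = b where
  G_{ij} = <φ_i, φ_j> and b_i = <f, φ_i>, with φ_0 = 1, φ_1 = x, φ_2 = x^2.
G =
  [2, 0, 2/3]
  [0, 2/3, 0]
  [2/3, 0, 2/5],
b = (2, 6/5, 2/3).
Solving gives a_0 = 1, a_1 = 9/5, a_2 = 0, so
  g(x) = 9*x/5 + 1.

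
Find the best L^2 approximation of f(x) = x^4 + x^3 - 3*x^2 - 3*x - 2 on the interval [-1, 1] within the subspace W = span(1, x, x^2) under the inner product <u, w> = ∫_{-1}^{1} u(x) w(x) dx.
g(x) = -15*x^2/7 - 12*x/5 - 73/35

The best approximation g ∈ W is the orthogonal projection of f onto W. Writing g = a_0 + a_1 x + a_2 x^2, the coefficients solve the normal equations G · a = b where
  G_{ij} = <φ_i, φ_j> and b_i = <f, φ_i>, with φ_0 = 1, φ_1 = x, φ_2 = x^2.
G =
  [2, 0, 2/3]
  [0, 2/3, 0]
  [2/3, 0, 2/5],
b = (-28/5, -8/5, -236/105).
Solving gives a_0 = -73/35, a_1 = -12/5, a_2 = -15/7, so
  g(x) = -15*x^2/7 - 12*x/5 - 73/35.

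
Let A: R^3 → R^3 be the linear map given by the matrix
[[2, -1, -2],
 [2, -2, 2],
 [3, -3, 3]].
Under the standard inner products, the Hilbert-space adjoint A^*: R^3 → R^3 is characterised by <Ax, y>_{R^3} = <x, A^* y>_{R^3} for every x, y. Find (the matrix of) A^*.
A^* = A^T =
[[2, 2, 3],
 [-1, -2, -3],
 [-2, 2, 3]]

For real matrices with standard dot products, the defining identity <Ax, y> = <x, A^* y> gives (Ax)^T y = x^T (A^*) y, i.e. x^T A^T y = x^T (A^*) y. Since this holds for all x, y, we must have A^* = A^T. Therefore
A^* =
[[2, 2, 3],
 [-1, -2, -3],
 [-2, 2, 3]].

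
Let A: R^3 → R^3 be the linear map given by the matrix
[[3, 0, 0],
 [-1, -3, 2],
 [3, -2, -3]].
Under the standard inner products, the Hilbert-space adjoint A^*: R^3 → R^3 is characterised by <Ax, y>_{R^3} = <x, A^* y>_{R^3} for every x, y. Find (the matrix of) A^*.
A^* = A^T =
[[3, -1, 3],
 [0, -3, -2],
 [0, 2, -3]]

For real matrices with standard dot products, the defining identity <Ax, y> = <x, A^* y> gives (Ax)^T y = x^T (A^*) y, i.e. x^T A^T y = x^T (A^*) y. Since this holds for all x, y, we must have A^* = A^T. Therefore
A^* =
[[3, -1, 3],
 [0, -3, -2],
 [0, 2, -3]].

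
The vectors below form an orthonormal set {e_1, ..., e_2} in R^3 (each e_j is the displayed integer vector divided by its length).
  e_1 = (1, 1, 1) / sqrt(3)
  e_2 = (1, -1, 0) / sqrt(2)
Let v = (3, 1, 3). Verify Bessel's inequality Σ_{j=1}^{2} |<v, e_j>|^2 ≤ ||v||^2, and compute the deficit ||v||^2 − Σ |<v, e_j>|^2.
Σ |<v, e_j>|^2 = 55/3; ||v||^2 = 19; deficit = 2/3

Write each e_j = u_j / sqrt(<u_j, u_j>) where u_j is the displayed integer vector. Then <v, e_j> = <v, u_j> / sqrt(<u_j, u_j>), so |<v, e_j>|^2 = <v, u_j>^2 / <u_j, u_j>.
Coefficients: <v, e_1> = 7/sqrt(3), <v, e_2> = 2/sqrt(2).
Square and sum: Σ |<v, e_j>|^2 = 55/3.
Compute ||v||^2 = v·v = 19.
Deficit = 19 − 55/3 = 2/3 ≥ 0, confirming Bessel's inequality. (The deficit equals ||v − Σ <v,e_j> e_j||^2, the squared distance from v to span{e_j}.)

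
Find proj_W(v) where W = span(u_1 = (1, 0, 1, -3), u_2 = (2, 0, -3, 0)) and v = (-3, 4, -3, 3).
proj_W(v) = (-78/71, 0, -123/71, 288/71)

Set up U = [u_1 | ... | u_2] ∈ R^(4×2). The projector onto W = col(U) is P = U (U^T U)^(-1) U^T.
Compute U^T U =
  [11, -1]
  [-1, 13],
and U^T v = (-15, 3).
Solve U^T U · c = U^T v for the coefficients: c = (-96/71, 9/71). The projection is proj_W(v) = U c.
Check: (v - proj_W(v)) · u_1 = 0  (should be 0).
Check: (v - proj_W(v)) · u_2 = 0  (should be 0).
Result: proj_W(v) = (-78/71, 0, -123/71, 288/71).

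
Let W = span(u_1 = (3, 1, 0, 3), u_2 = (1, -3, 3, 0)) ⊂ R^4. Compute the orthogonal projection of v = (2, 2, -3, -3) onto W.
proj_W(v) = (-16/19, 2, -39/19, -3/19)

Set up U = [u_1 | ... | u_2] ∈ R^(4×2). The projector onto W = col(U) is P = U (U^T U)^(-1) U^T.
Compute U^T U =
  [19, 0]
  [0, 19],
and U^T v = (-1, -13).
Solve U^T U · c = U^T v for the coefficients: c = (-1/19, -13/19). The projection is proj_W(v) = U c.
Check: (v - proj_W(v)) · u_1 = 0  (should be 0).
Check: (v - proj_W(v)) · u_2 = 0  (should be 0).
Result: proj_W(v) = (-16/19, 2, -39/19, -3/19).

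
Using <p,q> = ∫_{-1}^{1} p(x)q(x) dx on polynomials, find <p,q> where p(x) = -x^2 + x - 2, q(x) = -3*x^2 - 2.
<p,q> = 218/15

Expand the product: p(x)·q(x) = 3*x^4 - 3*x^3 + 8*x^2 - 2*x + 4.
∫_{-1}^{1} of each monomial x^k gives [2/(k+1) if k even, 0 if k odd]. Integrating term-by-term (or equivalently evaluating the antiderivative F(x) = 3*x^5/5 - 3*x^4/4 + 8*x^3/3 - x^2 + 4*x at the endpoints):
  F(1) − F(−1) = 331/60 − (-541/60) = 218/15.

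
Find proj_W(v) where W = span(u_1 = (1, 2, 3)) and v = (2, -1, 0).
proj_W(v) = (0, 0, 0)

Set up U = [u_1 | ... | u_1] ∈ R^(3×1). The projector onto W = col(U) is P = U (U^T U)^(-1) U^T.
Compute U^T U =
  [14],
and U^T v = (0).
Solve U^T U · c = U^T v for the coefficients: c = (0). The projection is proj_W(v) = U c.
Check: (v - proj_W(v)) · u_1 = 0  (should be 0).
Result: proj_W(v) = (0, 0, 0).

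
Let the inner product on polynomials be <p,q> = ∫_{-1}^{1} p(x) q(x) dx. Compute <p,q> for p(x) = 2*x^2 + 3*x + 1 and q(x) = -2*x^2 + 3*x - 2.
<p,q> = -18/5

Expand the product: p(x)·q(x) = -4*x^4 + 3*x^2 - 3*x - 2.
∫_{-1}^{1} of each monomial x^k gives [2/(k+1) if k even, 0 if k odd]. Integrating term-by-term (or equivalently evaluating the antiderivative F(x) = -4*x^5/5 + x^3 - 3*x^2/2 - 2*x at the endpoints):
  F(1) − F(−1) = -33/10 − (3/10) = -18/5.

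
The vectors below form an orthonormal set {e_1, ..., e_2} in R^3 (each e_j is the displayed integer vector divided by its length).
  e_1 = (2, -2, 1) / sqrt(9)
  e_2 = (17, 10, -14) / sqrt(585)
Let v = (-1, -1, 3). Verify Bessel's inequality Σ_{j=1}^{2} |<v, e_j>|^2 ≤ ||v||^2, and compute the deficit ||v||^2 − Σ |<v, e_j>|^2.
Σ |<v, e_j>|^2 = 594/65; ||v||^2 = 11; deficit = 121/65

Write each e_j = u_j / sqrt(<u_j, u_j>) where u_j is the displayed integer vector. Then <v, e_j> = <v, u_j> / sqrt(<u_j, u_j>), so |<v, e_j>|^2 = <v, u_j>^2 / <u_j, u_j>.
Coefficients: <v, e_1> = 3/sqrt(9), <v, e_2> = -69/sqrt(585).
Square and sum: Σ |<v, e_j>|^2 = 594/65.
Compute ||v||^2 = v·v = 11.
Deficit = 11 − 594/65 = 121/65 ≥ 0, confirming Bessel's inequality. (The deficit equals ||v − Σ <v,e_j> e_j||^2, the squared distance from v to span{e_j}.)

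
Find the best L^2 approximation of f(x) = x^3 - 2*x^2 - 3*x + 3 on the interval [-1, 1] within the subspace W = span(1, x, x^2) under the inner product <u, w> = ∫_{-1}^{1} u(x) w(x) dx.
g(x) = -2*x^2 - 12*x/5 + 3

The best approximation g ∈ W is the orthogonal projection of f onto W. Writing g = a_0 + a_1 x + a_2 x^2, the coefficients solve the normal equations G · a = b where
  G_{ij} = <φ_i, φ_j> and b_i = <f, φ_i>, with φ_0 = 1, φ_1 = x, φ_2 = x^2.
G =
  [2, 0, 2/3]
  [0, 2/3, 0]
  [2/3, 0, 2/5],
b = (14/3, -8/5, 6/5).
Solving gives a_0 = 3, a_1 = -12/5, a_2 = -2, so
  g(x) = -2*x^2 - 12*x/5 + 3.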